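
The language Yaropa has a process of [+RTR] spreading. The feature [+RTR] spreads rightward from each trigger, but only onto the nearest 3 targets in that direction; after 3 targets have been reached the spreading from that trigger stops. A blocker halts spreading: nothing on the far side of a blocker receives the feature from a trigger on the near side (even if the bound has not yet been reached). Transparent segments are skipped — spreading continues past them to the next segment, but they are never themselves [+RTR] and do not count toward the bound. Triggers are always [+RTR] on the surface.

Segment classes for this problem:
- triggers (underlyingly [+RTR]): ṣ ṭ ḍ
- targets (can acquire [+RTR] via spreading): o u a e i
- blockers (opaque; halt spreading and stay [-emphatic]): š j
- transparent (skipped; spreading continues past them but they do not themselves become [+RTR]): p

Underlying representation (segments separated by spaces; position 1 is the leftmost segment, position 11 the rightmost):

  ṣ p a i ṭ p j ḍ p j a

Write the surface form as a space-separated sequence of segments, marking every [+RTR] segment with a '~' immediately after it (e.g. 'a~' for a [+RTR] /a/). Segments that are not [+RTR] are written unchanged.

From /ṣ/ at 1 rightward: 2 /p/ transparent; 3 /a/ → [+RTR]; 4 /i/ → [+RTR]; 5 /ṭ/ is itself a trigger — this domain ends here.
From /ṭ/ at 5 rightward: 6 /p/ transparent; 7 /j/ blocks.
From /ḍ/ at 8 rightward: 9 /p/ transparent; 10 /j/ blocks.
Target with no active source: position 11 stays [-emphatic].
[+RTR] positions on the surface: 1 3 4 5 8.

ṣ~ p a~ i~ ṭ~ p j ḍ~ p j a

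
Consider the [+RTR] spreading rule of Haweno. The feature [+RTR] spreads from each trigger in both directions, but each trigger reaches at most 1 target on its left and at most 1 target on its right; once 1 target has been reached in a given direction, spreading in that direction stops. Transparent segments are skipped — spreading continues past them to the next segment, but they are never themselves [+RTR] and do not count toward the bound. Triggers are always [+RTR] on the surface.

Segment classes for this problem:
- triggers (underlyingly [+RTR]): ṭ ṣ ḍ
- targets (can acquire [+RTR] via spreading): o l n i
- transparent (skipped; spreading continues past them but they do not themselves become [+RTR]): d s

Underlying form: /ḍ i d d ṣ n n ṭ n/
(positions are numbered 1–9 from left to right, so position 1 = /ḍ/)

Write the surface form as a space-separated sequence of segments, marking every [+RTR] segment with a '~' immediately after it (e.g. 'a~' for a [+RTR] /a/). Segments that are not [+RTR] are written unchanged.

From /ḍ/ at 1 rightward: 2 /i/ → [+RTR]; bound reached.
From /ḍ/ at 1 leftward: word edge.
From /ṣ/ at 5 rightward: 6 /n/ → [+RTR]; bound reached.
From /ṣ/ at 5 leftward: 4 /d/ transparent; 3 /d/ transparent; 2 /i/ → [+RTR]; bound reached.
From /ṭ/ at 8 rightward: 9 /n/ → [+RTR]; bound reached.
From /ṭ/ at 8 leftward: 7 /n/ → [+RTR]; bound reached.
[+RTR] positions on the surface: 1 2 5 6 7 8 9.

ḍ~ i~ d d ṣ~ n~ n~ ṭ~ n~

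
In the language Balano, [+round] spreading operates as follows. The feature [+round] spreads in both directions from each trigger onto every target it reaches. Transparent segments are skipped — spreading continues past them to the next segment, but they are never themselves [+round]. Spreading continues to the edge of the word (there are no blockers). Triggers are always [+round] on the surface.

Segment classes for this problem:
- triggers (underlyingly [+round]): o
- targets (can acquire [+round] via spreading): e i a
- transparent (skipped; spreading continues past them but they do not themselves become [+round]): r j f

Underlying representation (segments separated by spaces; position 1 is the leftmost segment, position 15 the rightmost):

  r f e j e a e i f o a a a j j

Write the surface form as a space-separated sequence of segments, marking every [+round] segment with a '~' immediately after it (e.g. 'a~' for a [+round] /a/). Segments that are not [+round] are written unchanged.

From /o/ at 10 rightward: 11 /a/ → [+round]; 12 /a/ → [+round]; 13 /a/ → [+round]; 14 /j/ transparent; 15 /j/ transparent; word edge.
From /o/ at 10 leftward: 9 /f/ transparent; 8 /i/ → [+round]; 7 /e/ → [+round]; 6 /a/ → [+round]; 5 /e/ → [+round]; 4 /j/ transparent; 3 /e/ → [+round]; 2 /f/ transparent; 1 /r/ transparent; word edge.
[+round] positions on the surface: 3 5 6 7 8 10 11 12 13.

r f e~ j e~ a~ e~ i~ f o~ a~ a~ a~ j j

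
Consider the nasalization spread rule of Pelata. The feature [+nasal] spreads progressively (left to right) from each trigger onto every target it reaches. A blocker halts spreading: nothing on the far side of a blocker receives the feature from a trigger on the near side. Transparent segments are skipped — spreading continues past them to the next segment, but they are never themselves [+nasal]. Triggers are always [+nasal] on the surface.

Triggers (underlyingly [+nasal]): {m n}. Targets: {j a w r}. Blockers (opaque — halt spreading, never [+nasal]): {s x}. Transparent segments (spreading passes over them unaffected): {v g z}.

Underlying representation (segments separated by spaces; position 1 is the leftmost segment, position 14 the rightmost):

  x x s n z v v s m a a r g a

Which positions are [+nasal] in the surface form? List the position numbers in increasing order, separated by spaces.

4 9 10 11 12 14

From /n/ at 4 rightward: 5 /z/ transparent; 6 /v/ transparent; 7 /v/ transparent; 8 /s/ blocks.
From /m/ at 9 rightward: 10 /a/ → [+nasal]; 11 /a/ → [+nasal]; 12 /r/ → [+nasal]; 13 /g/ transparent; 14 /a/ → [+nasal]; word edge.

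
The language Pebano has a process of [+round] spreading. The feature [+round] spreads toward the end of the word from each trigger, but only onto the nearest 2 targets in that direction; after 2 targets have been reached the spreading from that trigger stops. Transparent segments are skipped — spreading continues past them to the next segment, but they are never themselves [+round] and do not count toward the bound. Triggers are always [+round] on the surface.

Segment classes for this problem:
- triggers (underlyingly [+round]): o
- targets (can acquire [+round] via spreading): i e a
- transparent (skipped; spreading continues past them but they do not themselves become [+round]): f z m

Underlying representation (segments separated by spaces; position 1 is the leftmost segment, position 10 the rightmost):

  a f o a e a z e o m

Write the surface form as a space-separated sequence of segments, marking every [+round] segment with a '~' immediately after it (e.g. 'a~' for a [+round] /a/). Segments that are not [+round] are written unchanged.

a f o~ a~ e~ a z e o~ m

From /o/ at 3 rightward: 4 /a/ → [+round]; 5 /e/ → [+round]; bound reached.
From /o/ at 9 rightward: 10 /m/ transparent; word edge.
Targets with no active source: positions 1 6 8 stay [-round].
[+round] positions on the surface: 3 4 5 9.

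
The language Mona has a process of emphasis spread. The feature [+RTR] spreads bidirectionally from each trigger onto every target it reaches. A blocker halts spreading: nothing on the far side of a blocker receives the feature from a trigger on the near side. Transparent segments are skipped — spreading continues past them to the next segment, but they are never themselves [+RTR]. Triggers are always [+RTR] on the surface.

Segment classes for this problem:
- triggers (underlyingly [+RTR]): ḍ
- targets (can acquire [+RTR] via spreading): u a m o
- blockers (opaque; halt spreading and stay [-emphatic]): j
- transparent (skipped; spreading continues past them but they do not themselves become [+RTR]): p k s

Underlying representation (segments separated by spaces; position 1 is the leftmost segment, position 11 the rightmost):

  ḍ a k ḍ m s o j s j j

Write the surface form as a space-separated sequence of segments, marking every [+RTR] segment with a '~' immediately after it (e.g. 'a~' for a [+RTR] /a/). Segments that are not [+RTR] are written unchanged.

From /ḍ/ at 1 rightward: 2 /a/ → [+RTR]; 3 /k/ transparent; 4 /ḍ/ is itself a trigger — this domain ends here.
From /ḍ/ at 1 leftward: word edge.
From /ḍ/ at 4 rightward: 5 /m/ → [+RTR]; 6 /s/ transparent; 7 /o/ → [+RTR]; 8 /j/ blocks.
From /ḍ/ at 4 leftward: 3 /k/ transparent; 2 /a/ → [+RTR]; 1 /ḍ/ is itself a trigger — this domain ends here.
[+RTR] positions on the surface: 1 2 4 5 7.

ḍ~ a~ k ḍ~ m~ s o~ j s j j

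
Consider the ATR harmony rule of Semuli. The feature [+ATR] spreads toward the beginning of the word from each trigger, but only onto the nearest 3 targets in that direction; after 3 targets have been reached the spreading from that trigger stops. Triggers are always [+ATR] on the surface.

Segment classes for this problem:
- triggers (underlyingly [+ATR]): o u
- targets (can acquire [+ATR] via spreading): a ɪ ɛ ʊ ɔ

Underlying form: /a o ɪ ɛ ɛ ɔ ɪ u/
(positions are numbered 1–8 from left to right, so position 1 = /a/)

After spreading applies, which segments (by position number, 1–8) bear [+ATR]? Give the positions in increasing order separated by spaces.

From /o/ at 2 leftward: 1 /a/ → [+ATR]; word edge.
From /u/ at 8 leftward: 7 /ɪ/ → [+ATR]; 6 /ɔ/ → [+ATR]; 5 /ɛ/ → [+ATR]; bound reached.
Targets with no active source: positions 3 4 stay [-ATR].

1 2 5 6 7 8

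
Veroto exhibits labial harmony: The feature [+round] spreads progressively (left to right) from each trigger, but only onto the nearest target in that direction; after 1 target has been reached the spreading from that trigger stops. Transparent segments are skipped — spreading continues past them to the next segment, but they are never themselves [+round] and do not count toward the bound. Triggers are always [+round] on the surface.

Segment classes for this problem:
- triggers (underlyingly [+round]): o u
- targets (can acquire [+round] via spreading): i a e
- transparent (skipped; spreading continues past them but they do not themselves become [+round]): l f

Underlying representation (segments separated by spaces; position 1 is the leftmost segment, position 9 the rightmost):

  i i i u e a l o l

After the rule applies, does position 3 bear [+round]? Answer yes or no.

From /u/ at 4 rightward: 5 /e/ → [+round]; bound reached.
From /o/ at 8 rightward: 9 /l/ transparent; word edge.
Targets with no active source: positions 1 2 3 6 stay [-round].
[+round] positions on the surface: 4 5 8.

no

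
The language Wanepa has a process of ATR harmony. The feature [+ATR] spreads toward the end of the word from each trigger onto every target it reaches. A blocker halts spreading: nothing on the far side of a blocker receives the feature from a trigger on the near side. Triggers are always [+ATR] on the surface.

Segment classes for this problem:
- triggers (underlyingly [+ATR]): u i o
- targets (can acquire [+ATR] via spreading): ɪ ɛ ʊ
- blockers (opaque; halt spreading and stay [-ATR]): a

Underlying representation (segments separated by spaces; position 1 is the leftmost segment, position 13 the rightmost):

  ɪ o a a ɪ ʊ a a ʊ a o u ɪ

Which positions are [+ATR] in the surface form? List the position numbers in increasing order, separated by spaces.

From /o/ at 2 rightward: 3 /a/ blocks.
From /o/ at 11 rightward: 12 /u/ is itself a trigger — this domain ends here.
From /u/ at 12 rightward: 13 /ɪ/ → [+ATR]; word edge.
Targets with no active source: positions 1 5 6 9 stay [-ATR].

2 11 12 13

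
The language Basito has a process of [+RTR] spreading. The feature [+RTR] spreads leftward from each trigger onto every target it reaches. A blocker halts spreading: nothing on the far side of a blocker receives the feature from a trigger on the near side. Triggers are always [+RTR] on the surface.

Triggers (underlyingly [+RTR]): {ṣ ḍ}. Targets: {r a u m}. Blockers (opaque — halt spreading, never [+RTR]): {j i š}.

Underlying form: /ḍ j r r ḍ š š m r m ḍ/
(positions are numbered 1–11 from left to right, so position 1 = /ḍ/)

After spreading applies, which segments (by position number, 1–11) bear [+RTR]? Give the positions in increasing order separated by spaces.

1 3 4 5 8 9 10 11

From /ḍ/ at 1 leftward: word edge.
From /ḍ/ at 5 leftward: 4 /r/ → [+RTR]; 3 /r/ → [+RTR]; 2 /j/ blocks.
From /ḍ/ at 11 leftward: 10 /m/ → [+RTR]; 9 /r/ → [+RTR]; 8 /m/ → [+RTR]; 7 /š/ blocks.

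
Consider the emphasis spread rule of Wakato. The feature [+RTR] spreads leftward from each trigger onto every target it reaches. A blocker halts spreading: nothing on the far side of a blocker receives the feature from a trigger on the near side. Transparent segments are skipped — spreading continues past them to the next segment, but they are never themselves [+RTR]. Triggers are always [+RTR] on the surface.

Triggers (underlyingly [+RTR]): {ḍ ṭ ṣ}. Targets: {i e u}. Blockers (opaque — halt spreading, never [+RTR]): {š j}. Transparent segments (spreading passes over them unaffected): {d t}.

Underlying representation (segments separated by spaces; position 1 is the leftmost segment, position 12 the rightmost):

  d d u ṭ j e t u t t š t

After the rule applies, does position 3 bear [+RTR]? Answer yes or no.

yes

From /ṭ/ at 4 leftward: 3 /u/ → [+RTR]; 2 /d/ transparent; 1 /d/ transparent; word edge.
Targets with no active source: positions 6 8 stay [-emphatic].
[+RTR] positions on the surface: 3 4.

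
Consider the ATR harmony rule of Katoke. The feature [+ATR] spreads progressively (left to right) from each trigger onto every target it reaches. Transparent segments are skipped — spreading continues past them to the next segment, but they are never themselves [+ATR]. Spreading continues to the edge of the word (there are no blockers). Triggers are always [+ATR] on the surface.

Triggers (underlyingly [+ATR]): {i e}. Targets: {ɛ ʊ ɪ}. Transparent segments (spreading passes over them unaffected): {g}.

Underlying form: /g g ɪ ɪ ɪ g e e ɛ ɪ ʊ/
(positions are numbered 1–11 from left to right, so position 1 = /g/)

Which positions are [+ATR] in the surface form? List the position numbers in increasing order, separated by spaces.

From /e/ at 7 rightward: 8 /e/ is itself a trigger — this domain ends here.
From /e/ at 8 rightward: 9 /ɛ/ → [+ATR]; 10 /ɪ/ → [+ATR]; 11 /ʊ/ → [+ATR]; word edge.
Targets with no active source: positions 3 4 5 stay [-ATR].

7 8 9 10 11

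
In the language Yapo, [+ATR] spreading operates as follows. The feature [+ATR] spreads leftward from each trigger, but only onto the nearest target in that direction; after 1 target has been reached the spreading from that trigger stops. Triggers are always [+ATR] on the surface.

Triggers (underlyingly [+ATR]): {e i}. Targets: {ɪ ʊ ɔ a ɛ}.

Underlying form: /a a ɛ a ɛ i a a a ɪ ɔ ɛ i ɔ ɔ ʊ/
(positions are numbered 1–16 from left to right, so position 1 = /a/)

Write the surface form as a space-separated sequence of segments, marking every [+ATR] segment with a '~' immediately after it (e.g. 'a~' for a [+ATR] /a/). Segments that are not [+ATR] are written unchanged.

From /i/ at 6 leftward: 5 /ɛ/ → [+ATR]; bound reached.
From /i/ at 13 leftward: 12 /ɛ/ → [+ATR]; bound reached.
Targets with no active source: positions 1 2 3 4 7 8 9 10 11 14 15 16 stay [-ATR].
[+ATR] positions on the surface: 5 6 12 13.

a a ɛ a ɛ~ i~ a a a ɪ ɔ ɛ~ i~ ɔ ɔ ʊ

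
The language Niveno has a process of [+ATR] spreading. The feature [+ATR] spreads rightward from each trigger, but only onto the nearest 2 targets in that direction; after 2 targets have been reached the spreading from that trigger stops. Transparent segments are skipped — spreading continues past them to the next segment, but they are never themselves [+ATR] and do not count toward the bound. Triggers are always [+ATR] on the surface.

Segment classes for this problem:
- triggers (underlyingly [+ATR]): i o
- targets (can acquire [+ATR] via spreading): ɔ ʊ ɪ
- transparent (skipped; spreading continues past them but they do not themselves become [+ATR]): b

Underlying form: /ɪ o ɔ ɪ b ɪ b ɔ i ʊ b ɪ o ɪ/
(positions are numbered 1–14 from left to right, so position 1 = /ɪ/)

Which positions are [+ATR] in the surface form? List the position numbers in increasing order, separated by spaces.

From /o/ at 2 rightward: 3 /ɔ/ → [+ATR]; 4 /ɪ/ → [+ATR]; bound reached.
From /i/ at 9 rightward: 10 /ʊ/ → [+ATR]; 11 /b/ transparent; 12 /ɪ/ → [+ATR]; bound reached.
From /o/ at 13 rightward: 14 /ɪ/ → [+ATR]; word edge.
Targets with no active source: positions 1 6 8 stay [-ATR].

2 3 4 9 10 12 13 14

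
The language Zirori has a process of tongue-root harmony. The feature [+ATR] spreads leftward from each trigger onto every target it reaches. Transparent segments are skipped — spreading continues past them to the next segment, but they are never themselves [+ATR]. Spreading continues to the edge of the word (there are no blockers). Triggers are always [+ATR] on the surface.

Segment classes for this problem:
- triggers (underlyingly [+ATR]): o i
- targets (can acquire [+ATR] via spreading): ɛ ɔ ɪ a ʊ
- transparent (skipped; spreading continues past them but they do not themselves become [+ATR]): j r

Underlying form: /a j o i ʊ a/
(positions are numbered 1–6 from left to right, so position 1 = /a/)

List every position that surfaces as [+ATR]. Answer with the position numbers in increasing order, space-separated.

From /o/ at 3 leftward: 2 /j/ transparent; 1 /a/ → [+ATR]; word edge.
From /i/ at 4 leftward: 3 /o/ is itself a trigger — this domain ends here.
Targets with no active source: positions 5 6 stay [-ATR].

1 3 4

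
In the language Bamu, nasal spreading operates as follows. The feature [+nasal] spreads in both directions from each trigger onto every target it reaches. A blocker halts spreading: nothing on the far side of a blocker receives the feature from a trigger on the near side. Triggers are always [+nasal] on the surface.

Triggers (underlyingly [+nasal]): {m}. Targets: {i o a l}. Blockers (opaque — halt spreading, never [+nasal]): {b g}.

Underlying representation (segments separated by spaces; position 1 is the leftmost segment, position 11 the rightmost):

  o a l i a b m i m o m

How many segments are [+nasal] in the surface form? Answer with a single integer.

5

From /m/ at 7 rightward: 8 /i/ → [+nasal]; 9 /m/ is itself a trigger — this domain ends here.
From /m/ at 7 leftward: 6 /b/ blocks.
From /m/ at 9 rightward: 10 /o/ → [+nasal]; 11 /m/ is itself a trigger — this domain ends here.
From /m/ at 9 leftward: 8 /i/ → [+nasal]; 7 /m/ is itself a trigger — this domain ends here.
From /m/ at 11 rightward: word edge.
From /m/ at 11 leftward: 10 /o/ → [+nasal]; 9 /m/ is itself a trigger — this domain ends here.
Targets with no active source: positions 1 2 3 4 5 stay [-nasal].
[+nasal] positions on the surface: 7 8 9 10 11.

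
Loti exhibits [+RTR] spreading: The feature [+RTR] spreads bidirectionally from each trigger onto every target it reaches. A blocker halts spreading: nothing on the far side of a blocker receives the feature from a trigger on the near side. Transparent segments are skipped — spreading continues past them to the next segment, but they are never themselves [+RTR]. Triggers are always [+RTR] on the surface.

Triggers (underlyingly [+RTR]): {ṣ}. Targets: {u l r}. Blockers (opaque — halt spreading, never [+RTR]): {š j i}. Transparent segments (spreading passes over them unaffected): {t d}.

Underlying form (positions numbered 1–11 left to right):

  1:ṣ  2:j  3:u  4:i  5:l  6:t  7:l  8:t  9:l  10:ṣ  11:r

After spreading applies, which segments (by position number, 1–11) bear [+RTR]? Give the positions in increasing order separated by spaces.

1 5 7 9 10 11

From /ṣ/ at 1 rightward: 2 /j/ blocks.
From /ṣ/ at 1 leftward: word edge.
From /ṣ/ at 10 rightward: 11 /r/ → [+RTR]; word edge.
From /ṣ/ at 10 leftward: 9 /l/ → [+RTR]; 8 /t/ transparent; 7 /l/ → [+RTR]; 6 /t/ transparent; 5 /l/ → [+RTR]; 4 /i/ blocks.
Target with no active source: position 3 stays [-emphatic].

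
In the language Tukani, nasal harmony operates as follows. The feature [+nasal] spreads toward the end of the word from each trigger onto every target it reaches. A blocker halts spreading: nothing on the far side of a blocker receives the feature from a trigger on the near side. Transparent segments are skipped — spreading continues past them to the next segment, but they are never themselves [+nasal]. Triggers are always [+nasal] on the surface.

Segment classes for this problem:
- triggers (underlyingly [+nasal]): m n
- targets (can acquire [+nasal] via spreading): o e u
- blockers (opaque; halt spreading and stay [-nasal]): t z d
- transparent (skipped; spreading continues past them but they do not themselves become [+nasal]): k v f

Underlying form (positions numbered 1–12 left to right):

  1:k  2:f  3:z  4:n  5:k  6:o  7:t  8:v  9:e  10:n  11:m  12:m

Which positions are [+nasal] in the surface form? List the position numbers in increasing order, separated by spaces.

From /n/ at 4 rightward: 5 /k/ transparent; 6 /o/ → [+nasal]; 7 /t/ blocks.
From /n/ at 10 rightward: 11 /m/ is itself a trigger — this domain ends here.
From /m/ at 11 rightward: 12 /m/ is itself a trigger — this domain ends here.
From /m/ at 12 rightward: word edge.
Target with no active source: position 9 stays [-nasal].

4 6 10 11 12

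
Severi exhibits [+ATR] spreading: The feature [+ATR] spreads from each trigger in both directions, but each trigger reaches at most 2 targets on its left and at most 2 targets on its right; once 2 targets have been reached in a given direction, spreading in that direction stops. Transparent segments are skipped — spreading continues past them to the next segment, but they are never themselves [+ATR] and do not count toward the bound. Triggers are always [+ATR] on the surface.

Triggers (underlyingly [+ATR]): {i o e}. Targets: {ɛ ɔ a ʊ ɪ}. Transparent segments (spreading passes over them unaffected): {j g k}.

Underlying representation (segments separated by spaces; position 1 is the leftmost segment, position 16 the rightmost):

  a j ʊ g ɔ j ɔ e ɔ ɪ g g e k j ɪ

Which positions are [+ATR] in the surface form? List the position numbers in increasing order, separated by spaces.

5 7 8 9 10 13 16

From /e/ at 8 rightward: 9 /ɔ/ → [+ATR]; 10 /ɪ/ → [+ATR]; bound reached.
From /e/ at 8 leftward: 7 /ɔ/ → [+ATR]; 6 /j/ transparent; 5 /ɔ/ → [+ATR]; bound reached.
From /e/ at 13 rightward: 14 /k/ transparent; 15 /j/ transparent; 16 /ɪ/ → [+ATR]; word edge.
From /e/ at 13 leftward: 12 /g/ transparent; 11 /g/ transparent; 10 /ɪ/ → [+ATR]; 9 /ɔ/ → [+ATR]; bound reached.
Targets with no active source: positions 1 3 stay [-ATR].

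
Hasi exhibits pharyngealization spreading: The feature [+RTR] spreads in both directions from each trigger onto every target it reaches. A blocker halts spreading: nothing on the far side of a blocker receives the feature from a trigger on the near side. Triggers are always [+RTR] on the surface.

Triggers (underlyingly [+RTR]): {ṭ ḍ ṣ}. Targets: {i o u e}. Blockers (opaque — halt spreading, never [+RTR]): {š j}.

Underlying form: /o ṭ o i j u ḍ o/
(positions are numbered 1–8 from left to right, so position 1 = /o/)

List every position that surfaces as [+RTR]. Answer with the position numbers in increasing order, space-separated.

1 2 3 4 6 7 8

From /ṭ/ at 2 rightward: 3 /o/ → [+RTR]; 4 /i/ → [+RTR]; 5 /j/ blocks.
From /ṭ/ at 2 leftward: 1 /o/ → [+RTR]; word edge.
From /ḍ/ at 7 rightward: 8 /o/ → [+RTR]; word edge.
From /ḍ/ at 7 leftward: 6 /u/ → [+RTR]; 5 /j/ blocks.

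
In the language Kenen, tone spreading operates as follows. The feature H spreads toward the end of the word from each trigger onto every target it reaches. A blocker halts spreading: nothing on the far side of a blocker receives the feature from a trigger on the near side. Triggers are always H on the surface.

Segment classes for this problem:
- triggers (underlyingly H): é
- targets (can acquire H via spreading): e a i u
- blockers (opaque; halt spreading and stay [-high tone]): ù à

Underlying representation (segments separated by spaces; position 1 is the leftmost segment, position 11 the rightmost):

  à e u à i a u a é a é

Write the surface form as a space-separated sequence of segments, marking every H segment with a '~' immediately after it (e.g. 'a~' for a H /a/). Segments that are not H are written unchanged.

From /é/ at 9 rightward: 10 /a/ → H; 11 /é/ is itself a trigger — this domain ends here.
From /é/ at 11 rightward: word edge.
Targets with no active source: positions 2 3 5 6 7 8 stay [-high tone].
H positions on the surface: 9 10 11.

à e u à i a u a é~ a~ é~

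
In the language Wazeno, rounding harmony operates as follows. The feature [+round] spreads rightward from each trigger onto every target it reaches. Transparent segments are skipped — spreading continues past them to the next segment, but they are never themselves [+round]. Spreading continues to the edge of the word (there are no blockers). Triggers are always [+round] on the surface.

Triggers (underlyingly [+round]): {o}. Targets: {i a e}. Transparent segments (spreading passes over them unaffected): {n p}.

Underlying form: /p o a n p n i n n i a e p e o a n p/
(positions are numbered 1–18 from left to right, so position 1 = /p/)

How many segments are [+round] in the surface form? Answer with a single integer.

From /o/ at 2 rightward: 3 /a/ → [+round]; 4 /n/ transparent; 5 /p/ transparent; 6 /n/ transparent; 7 /i/ → [+round]; 8 /n/ transparent; 9 /n/ transparent; 10 /i/ → [+round]; 11 /a/ → [+round]; 12 /e/ → [+round]; 13 /p/ transparent; 14 /e/ → [+round]; 15 /o/ is itself a trigger — this domain ends here.
From /o/ at 15 rightward: 16 /a/ → [+round]; 17 /n/ transparent; 18 /p/ transparent; word edge.
[+round] positions on the surface: 2 3 7 10 11 12 14 15 16.

9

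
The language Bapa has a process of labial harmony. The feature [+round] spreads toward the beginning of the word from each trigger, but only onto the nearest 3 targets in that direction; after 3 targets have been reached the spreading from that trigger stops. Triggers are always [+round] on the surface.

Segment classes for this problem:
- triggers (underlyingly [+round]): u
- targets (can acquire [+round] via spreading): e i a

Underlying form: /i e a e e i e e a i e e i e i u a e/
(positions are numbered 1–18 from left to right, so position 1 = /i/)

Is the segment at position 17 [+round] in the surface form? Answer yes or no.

no

From /u/ at 16 leftward: 15 /i/ → [+round]; 14 /e/ → [+round]; 13 /i/ → [+round]; bound reached.
Targets with no active source: positions 1 2 3 4 5 6 7 8 9 10 11 12 17 18 stay [-round].
[+round] positions on the surface: 13 14 15 16.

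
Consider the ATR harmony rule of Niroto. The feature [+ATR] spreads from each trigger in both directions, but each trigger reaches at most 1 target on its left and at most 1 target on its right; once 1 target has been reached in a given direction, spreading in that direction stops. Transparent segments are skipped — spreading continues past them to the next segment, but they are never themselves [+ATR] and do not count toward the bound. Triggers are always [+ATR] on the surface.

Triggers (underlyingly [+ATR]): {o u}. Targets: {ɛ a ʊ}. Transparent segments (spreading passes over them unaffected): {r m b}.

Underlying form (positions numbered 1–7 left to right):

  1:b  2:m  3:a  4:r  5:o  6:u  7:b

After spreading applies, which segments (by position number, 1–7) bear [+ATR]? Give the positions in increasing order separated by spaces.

3 5 6

From /o/ at 5 rightward: 6 /u/ is itself a trigger — this domain ends here.
From /o/ at 5 leftward: 4 /r/ transparent; 3 /a/ → [+ATR]; bound reached.
From /u/ at 6 rightward: 7 /b/ transparent; word edge.
From /u/ at 6 leftward: 5 /o/ is itself a trigger — this domain ends here.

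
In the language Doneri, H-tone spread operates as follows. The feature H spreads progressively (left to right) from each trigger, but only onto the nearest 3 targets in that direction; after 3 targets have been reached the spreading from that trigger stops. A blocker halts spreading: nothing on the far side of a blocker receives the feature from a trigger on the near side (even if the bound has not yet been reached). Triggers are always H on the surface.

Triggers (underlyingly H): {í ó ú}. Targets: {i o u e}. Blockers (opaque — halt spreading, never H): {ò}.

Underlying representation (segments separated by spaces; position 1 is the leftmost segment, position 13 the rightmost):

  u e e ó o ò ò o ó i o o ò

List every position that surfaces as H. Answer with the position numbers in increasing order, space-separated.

4 5 9 10 11 12

From /ó/ at 4 rightward: 5 /o/ → H; 6 /ò/ blocks.
From /ó/ at 9 rightward: 10 /i/ → H; 11 /o/ → H; 12 /o/ → H; bound reached.
Targets with no active source: positions 1 2 3 8 stay [-high tone].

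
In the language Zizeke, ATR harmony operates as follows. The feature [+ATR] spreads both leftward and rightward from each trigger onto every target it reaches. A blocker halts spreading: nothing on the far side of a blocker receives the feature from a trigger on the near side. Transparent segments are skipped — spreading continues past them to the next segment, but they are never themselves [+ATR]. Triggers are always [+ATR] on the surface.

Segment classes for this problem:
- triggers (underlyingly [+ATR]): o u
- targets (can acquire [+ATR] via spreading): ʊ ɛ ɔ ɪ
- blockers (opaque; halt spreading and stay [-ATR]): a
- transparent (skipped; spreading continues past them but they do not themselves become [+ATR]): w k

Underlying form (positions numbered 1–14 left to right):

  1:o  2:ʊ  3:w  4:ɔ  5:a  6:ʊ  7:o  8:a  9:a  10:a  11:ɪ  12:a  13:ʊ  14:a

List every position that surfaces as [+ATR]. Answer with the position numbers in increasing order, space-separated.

From /o/ at 1 rightward: 2 /ʊ/ → [+ATR]; 3 /w/ transparent; 4 /ɔ/ → [+ATR]; 5 /a/ blocks.
From /o/ at 1 leftward: word edge.
From /o/ at 7 rightward: 8 /a/ blocks.
From /o/ at 7 leftward: 6 /ʊ/ → [+ATR]; 5 /a/ blocks.
Targets with no active source: positions 11 13 stay [-ATR].

1 2 4 6 7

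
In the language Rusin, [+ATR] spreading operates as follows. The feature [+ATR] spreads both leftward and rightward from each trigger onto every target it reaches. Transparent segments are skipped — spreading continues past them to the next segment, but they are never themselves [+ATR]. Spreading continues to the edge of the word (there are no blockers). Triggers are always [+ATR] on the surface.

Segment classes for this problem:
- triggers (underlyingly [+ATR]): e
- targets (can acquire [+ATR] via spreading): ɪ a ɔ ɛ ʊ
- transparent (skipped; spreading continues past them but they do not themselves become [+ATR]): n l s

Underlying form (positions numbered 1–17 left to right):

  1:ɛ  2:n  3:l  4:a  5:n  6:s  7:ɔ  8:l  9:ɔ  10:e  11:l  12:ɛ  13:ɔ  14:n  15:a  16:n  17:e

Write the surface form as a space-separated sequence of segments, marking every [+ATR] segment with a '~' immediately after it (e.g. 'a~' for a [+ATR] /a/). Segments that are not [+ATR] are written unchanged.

ɛ~ n l a~ n s ɔ~ l ɔ~ e~ l ɛ~ ɔ~ n a~ n e~

From /e/ at 10 rightward: 11 /l/ transparent; 12 /ɛ/ → [+ATR]; 13 /ɔ/ → [+ATR]; 14 /n/ transparent; 15 /a/ → [+ATR]; 16 /n/ transparent; 17 /e/ is itself a trigger — this domain ends here.
From /e/ at 10 leftward: 9 /ɔ/ → [+ATR]; 8 /l/ transparent; 7 /ɔ/ → [+ATR]; 6 /s/ transparent; 5 /n/ transparent; 4 /a/ → [+ATR]; 3 /l/ transparent; 2 /n/ transparent; 1 /ɛ/ → [+ATR]; word edge.
From /e/ at 17 rightward: word edge.
From /e/ at 17 leftward: 16 /n/ transparent; 15 /a/ → [+ATR]; 14 /n/ transparent; 13 /ɔ/ → [+ATR]; 12 /ɛ/ → [+ATR]; 11 /l/ transparent; 10 /e/ is itself a trigger — this domain ends here.
[+ATR] positions on the surface: 1 4 7 9 10 12 13 15 17.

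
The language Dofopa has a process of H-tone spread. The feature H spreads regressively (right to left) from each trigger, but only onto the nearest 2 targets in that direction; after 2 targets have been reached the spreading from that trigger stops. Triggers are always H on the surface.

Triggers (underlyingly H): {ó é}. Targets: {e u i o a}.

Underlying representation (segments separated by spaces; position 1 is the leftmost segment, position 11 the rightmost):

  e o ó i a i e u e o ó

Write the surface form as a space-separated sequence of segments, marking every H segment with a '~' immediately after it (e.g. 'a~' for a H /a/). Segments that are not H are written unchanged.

e~ o~ ó~ i a i e u e~ o~ ó~

From /ó/ at 3 leftward: 2 /o/ → H; 1 /e/ → H; bound reached.
From /ó/ at 11 leftward: 10 /o/ → H; 9 /e/ → H; bound reached.
Targets with no active source: positions 4 5 6 7 8 stay [-high tone].
H positions on the surface: 1 2 3 9 10 11.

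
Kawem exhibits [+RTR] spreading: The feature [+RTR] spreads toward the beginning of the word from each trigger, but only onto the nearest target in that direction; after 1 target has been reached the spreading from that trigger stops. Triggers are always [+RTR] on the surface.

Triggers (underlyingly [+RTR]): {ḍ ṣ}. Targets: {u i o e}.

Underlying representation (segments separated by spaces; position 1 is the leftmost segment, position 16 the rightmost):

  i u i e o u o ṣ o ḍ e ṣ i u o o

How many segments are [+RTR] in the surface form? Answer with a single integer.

From /ṣ/ at 8 leftward: 7 /o/ → [+RTR]; bound reached.
From /ḍ/ at 10 leftward: 9 /o/ → [+RTR]; bound reached.
From /ṣ/ at 12 leftward: 11 /e/ → [+RTR]; bound reached.
Targets with no active source: positions 1 2 3 4 5 6 13 14 15 16 stay [-emphatic].
[+RTR] positions on the surface: 7 8 9 10 11 12.

6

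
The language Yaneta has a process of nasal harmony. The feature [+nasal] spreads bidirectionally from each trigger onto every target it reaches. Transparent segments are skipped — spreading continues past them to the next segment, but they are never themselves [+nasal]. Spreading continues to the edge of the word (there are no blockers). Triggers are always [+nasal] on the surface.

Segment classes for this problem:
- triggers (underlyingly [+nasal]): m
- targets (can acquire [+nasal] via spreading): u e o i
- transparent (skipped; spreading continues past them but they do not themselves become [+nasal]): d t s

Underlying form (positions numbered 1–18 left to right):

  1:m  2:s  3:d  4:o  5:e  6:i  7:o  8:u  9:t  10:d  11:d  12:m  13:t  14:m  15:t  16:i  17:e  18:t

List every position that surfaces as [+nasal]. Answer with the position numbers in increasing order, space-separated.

From /m/ at 1 rightward: 2 /s/ transparent; 3 /d/ transparent; 4 /o/ → [+nasal]; 5 /e/ → [+nasal]; 6 /i/ → [+nasal]; 7 /o/ → [+nasal]; 8 /u/ → [+nasal]; 9 /t/ transparent; 10 /d/ transparent; 11 /d/ transparent; 12 /m/ is itself a trigger — this domain ends here.
From /m/ at 1 leftward: word edge.
From /m/ at 12 rightward: 13 /t/ transparent; 14 /m/ is itself a trigger — this domain ends here.
From /m/ at 12 leftward: 11 /d/ transparent; 10 /d/ transparent; 9 /t/ transparent; 8 /u/ → [+nasal]; 7 /o/ → [+nasal]; 6 /i/ → [+nasal]; 5 /e/ → [+nasal]; 4 /o/ → [+nasal]; 3 /d/ transparent; 2 /s/ transparent; 1 /m/ is itself a trigger — this domain ends here.
From /m/ at 14 rightward: 15 /t/ transparent; 16 /i/ → [+nasal]; 17 /e/ → [+nasal]; 18 /t/ transparent; word edge.
From /m/ at 14 leftward: 13 /t/ transparent; 12 /m/ is itself a trigger — this domain ends here.

1 4 5 6 7 8 12 14 16 17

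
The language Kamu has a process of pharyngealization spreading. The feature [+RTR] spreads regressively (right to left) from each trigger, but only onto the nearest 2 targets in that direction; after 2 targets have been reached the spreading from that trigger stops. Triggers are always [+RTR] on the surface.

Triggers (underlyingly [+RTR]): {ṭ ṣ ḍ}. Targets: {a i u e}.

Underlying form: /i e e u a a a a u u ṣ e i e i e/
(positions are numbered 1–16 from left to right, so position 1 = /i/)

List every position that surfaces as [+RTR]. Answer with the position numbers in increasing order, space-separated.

9 10 11

From /ṣ/ at 11 leftward: 10 /u/ → [+RTR]; 9 /u/ → [+RTR]; bound reached.
Targets with no active source: positions 1 2 3 4 5 6 7 8 12 13 14 15 16 stay [-emphatic].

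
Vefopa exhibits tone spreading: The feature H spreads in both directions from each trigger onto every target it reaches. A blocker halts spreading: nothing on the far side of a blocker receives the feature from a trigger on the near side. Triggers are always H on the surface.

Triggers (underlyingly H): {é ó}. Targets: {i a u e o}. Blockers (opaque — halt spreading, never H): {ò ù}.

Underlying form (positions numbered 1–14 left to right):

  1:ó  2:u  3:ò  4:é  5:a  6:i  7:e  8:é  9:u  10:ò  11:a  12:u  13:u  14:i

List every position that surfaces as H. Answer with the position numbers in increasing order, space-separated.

1 2 4 5 6 7 8 9

From /ó/ at 1 rightward: 2 /u/ → H; 3 /ò/ blocks.
From /ó/ at 1 leftward: word edge.
From /é/ at 4 rightward: 5 /a/ → H; 6 /i/ → H; 7 /e/ → H; 8 /é/ is itself a trigger — this domain ends here.
From /é/ at 4 leftward: 3 /ò/ blocks.
From /é/ at 8 rightward: 9 /u/ → H; 10 /ò/ blocks.
From /é/ at 8 leftward: 7 /e/ → H; 6 /i/ → H; 5 /a/ → H; 4 /é/ is itself a trigger — this domain ends here.
Targets with no active source: positions 11 12 13 14 stay [-high tone].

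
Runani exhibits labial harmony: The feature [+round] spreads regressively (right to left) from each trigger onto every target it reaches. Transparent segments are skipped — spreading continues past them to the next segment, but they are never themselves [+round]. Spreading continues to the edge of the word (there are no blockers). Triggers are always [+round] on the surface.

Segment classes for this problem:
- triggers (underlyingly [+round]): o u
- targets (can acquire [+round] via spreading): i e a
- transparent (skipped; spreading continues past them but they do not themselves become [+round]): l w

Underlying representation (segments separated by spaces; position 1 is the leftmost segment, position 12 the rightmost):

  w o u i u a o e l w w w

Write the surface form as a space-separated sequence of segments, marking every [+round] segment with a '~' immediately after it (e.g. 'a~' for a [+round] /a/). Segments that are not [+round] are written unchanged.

w o~ u~ i~ u~ a~ o~ e l w w w

From /o/ at 2 leftward: 1 /w/ transparent; word edge.
From /u/ at 3 leftward: 2 /o/ is itself a trigger — this domain ends here.
From /u/ at 5 leftward: 4 /i/ → [+round]; 3 /u/ is itself a trigger — this domain ends here.
From /o/ at 7 leftward: 6 /a/ → [+round]; 5 /u/ is itself a trigger — this domain ends here.
Target with no active source: position 8 stays [-round].
[+round] positions on the surface: 2 3 4 5 6 7.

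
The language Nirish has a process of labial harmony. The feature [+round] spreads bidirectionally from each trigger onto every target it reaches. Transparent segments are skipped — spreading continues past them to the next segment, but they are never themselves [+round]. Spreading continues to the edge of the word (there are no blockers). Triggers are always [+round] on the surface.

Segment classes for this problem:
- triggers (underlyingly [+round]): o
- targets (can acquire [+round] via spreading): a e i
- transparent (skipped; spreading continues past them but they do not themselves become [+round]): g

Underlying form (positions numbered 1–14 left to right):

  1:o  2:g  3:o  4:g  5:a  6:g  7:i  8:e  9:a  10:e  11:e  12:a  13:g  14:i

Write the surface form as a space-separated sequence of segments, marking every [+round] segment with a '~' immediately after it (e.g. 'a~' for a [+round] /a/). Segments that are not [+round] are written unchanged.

From /o/ at 1 rightward: 2 /g/ transparent; 3 /o/ is itself a trigger — this domain ends here.
From /o/ at 1 leftward: word edge.
From /o/ at 3 rightward: 4 /g/ transparent; 5 /a/ → [+round]; 6 /g/ transparent; 7 /i/ → [+round]; 8 /e/ → [+round]; 9 /a/ → [+round]; 10 /e/ → [+round]; 11 /e/ → [+round]; 12 /a/ → [+round]; 13 /g/ transparent; 14 /i/ → [+round]; word edge.
From /o/ at 3 leftward: 2 /g/ transparent; 1 /o/ is itself a trigger — this domain ends here.
[+round] positions on the surface: 1 3 5 7 8 9 10 11 12 14.

o~ g o~ g a~ g i~ e~ a~ e~ e~ a~ g i~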